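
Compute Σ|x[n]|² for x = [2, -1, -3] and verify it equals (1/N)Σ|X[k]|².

Time domain:
Σ|x[n]|² = |2|² + |-1|² + |-3|² = 14.0000

Frequency domain:
(1/3)Σ|X[k]|² = (1/3)(|-2|² + |4.0000-1.7321i|² + |4.0000+1.7321i|²) = (1/3)·42.0000 = 14.0000

Both sides agree, confirming Parseval's theorem.

Σ|x[n]|² = (1/N)Σ|X[k]|² = 14.0000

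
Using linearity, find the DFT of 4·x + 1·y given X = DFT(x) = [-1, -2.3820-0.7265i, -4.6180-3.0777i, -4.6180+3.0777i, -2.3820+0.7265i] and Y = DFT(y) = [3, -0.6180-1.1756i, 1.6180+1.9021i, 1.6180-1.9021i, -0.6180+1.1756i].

By linearity: DFT(4x + 1y) = 4·DFT(x) + 1·DFT(y)
= 4·[-1, -2.3820-0.7265i, -4.6180-3.0777i, -4.6180+3.0777i, -2.3820+0.7265i] + 1·[3, -0.6180-1.1756i, 1.6180+1.9021i, 1.6180-1.9021i, -0.6180+1.1756i]

Computing element-wise:
Z[0] = 4·(-1) + 1·(3) = -1
Z[1] = 4·(-2.3820-0.7265i) + 1·(-0.6180-1.1756i) = -10.1460-4.0816i
Z[2] = 4·(-4.6180-3.0777i) + 1·(1.6180+1.9021i) = -16.8540-10.4087i
Z[3] = 4·(-4.6180+3.0777i) + 1·(1.6180-1.9021i) = -16.8540+10.4087i
Z[4] = 4·(-2.3820+0.7265i) + 1·(-0.6180+1.1756i) = -10.1460+4.0816i

DFT(4x + 1y) = 4·X + 1·Y = [-1, -10.1460-4.0816i, -16.8540-10.4087i, -16.8540+10.4087i, -10.1460+4.0816i]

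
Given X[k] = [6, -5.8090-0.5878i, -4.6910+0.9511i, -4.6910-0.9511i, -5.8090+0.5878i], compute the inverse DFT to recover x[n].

x[n] = (1/5) Σ(k=0 to 4) X[k] · e^(2πikn/5)

Computing each x[n]:
x[0] = -3
x[1] = 2
x[2] = 3
x[3] = 2
x[4] = 2

x = [-3, 2, 3, 2, 2]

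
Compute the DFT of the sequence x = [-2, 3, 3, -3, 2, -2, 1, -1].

X[k] = Σ(n=0 to 7) x[n] · ω_8^(nk)
where ω_8 = e^(-2πi/8)

Computing each X[k]:
X[0] = 1
X[1] = 0.9497-4.1213i
X[2] = -4-5i
X[3] = -8.9497-0.1213i
X[4] = 7
X[5] = -8.9497+0.1213i
X[6] = -4+5i
X[7] = 0.9497+4.1213i

X = [1, 0.9497-4.1213i, -4-5i, -8.9497-0.1213i, 7, -8.9497+0.1213i, -4+5i, 0.9497+4.1213i]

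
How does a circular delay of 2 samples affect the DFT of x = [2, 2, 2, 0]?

Time shift by 2: X_shifted[k] = ω_4^(2k) · X[k]
Shifted x = [2, 0, 2, 2]

DFT(x[n-2]) = [6, 2i, 2, -2i]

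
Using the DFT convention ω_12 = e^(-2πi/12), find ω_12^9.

ω_12^9 = e^(-2πi·9/12)
= cos(-2π·9/12) + i·sin(-2π·9/12)
= cos(-18π/12) + i·sin(-18π/12)

ω_12^9 = cos(-18π/12) + i·sin(-18π/12) = 1i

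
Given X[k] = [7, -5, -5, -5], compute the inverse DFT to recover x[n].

x[n] = (1/4) Σ(k=0 to 3) X[k] · e^(2πikn/4)

Computing each x[n]:
x[0] = -2
x[1] = 3
x[2] = 3
x[3] = 3

x = [-2, 3, 3, 3]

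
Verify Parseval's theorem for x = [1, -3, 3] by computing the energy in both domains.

Time domain:
Σ|x[n]|² = |1|² + |-3|² + |3|² = 19.0000

Frequency domain:
(1/3)Σ|X[k]|² = (1/3)(|1|² + |1.0000+5.1962i|² + |1.0000-5.1962i|²) = (1/3)·57.0000 = 19.0000

Both sides agree, confirming Parseval's theorem.

Σ|x[n]|² = (1/N)Σ|X[k]|² = 19.0000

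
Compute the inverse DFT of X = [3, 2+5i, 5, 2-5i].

x[n] = (1/4) Σ(k=0 to 3) X[k] · e^(2πikn/4)

Computing each x[n]:
x[0] = 3
x[1] = -3
x[2] = 1
x[3] = 2

x = [3, -3, 1, 2]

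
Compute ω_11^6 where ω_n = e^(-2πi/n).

ω_11^6 = e^(-2πi·6/11)
= cos(-2π·6/11) + i·sin(-2π·6/11)
= cos(-12π/11) + i·sin(-12π/11)

ω_11^6 = cos(-12π/11) + i·sin(-12π/11) = -0.9595+0.2817i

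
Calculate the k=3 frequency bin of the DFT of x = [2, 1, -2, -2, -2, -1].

X[3] = Σ(n=0 to 5) x[n] · ω_6^(3n) where ω_6 = e^(-2πi/6)
= (2)·ω_6^0 + (1)·ω_6^3 + (-2)·ω_6^6 + (-2)·ω_6^9 + (-2)·ω_6^12 + (-1)·ω_6^15

X[3] = 0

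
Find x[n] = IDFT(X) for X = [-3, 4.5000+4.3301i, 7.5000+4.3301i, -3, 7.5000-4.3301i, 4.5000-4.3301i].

x[n] = (1/6) Σ(k=0 to 5) X[k] · e^(2πikn/6)

Computing each x[n]:
x[0] = 3
x[1] = -3
x[2] = -3
x[3] = 1
x[4] = -3
x[5] = 2

x = [3, -3, -3, 1, -3, 2]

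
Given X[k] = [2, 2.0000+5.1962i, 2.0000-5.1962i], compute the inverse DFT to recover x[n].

x[n] = (1/3) Σ(k=0 to 2) X[k] · e^(2πikn/3)

Computing each x[n]:
x[0] = 2
x[1] = -3
x[2] = 3

x = [2, -3, 3]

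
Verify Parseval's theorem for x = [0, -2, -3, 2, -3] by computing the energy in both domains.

Time domain:
Σ|x[n]|² = |0|² + |-2|² + |-3|² + |2|² + |-3|² = 26.0000

Frequency domain:
(1/5)Σ|X[k]|² = (1/5)(|-6|² + |-0.7361+1.9879i|² + |3.7361-5.3431i|² + |3.7361+5.3431i|² + |-0.7361-1.9879i|²) = (1/5)·130.0000 = 26.0000

Both sides agree, confirming Parseval's theorem.

Σ|x[n]|² = (1/N)Σ|X[k]|² = 26.0000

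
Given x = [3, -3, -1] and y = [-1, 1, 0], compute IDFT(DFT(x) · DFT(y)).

(x ⊛ y)[n] = Σ(m=0 to 2) x[m] · y[(n-m) mod 3]

Computing each output sample:
(x ⊛ y)[0] = -4
(x ⊛ y)[1] = 6
(x ⊛ y)[2] = -2

x ⊛ y = [-4, 6, -2]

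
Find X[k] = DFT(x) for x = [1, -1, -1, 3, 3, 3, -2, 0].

X[k] = Σ(n=0 to 7) x[n] · ω_8^(nk)
where ω_8 = e^(-2πi/8)

Computing each X[k]:
X[0] = 6
X[1] = -6.9497-0.2929i
X[2] = 7+1i
X[3] = 2.9497+1.7071i
X[4] = -4
X[5] = 2.9497-1.7071i
X[6] = 7-1i
X[7] = -6.9497+0.2929i

X = [6, -6.9497-0.2929i, 7+1i, 2.9497+1.7071i, -4, 2.9497-1.7071i, 7-1i, -6.9497+0.2929i]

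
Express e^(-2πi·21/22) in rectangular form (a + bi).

ω_22^21 = e^(-2πi·21/22)
= cos(-2π·21/22) + i·sin(-2π·21/22)
= cos(-42π/22) + i·sin(-42π/22)

ω_22^21 = cos(-42π/22) + i·sin(-42π/22) = 0.9595+0.2817i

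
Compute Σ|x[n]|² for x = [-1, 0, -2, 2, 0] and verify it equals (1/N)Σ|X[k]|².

Time domain:
Σ|x[n]|² = |-1|² + |0|² + |-2|² + |2|² + |0|² = 9.0000

Frequency domain:
(1/5)Σ|X[k]|² = (1/5)(|-1|² + |-1.0000+2.3511i|² + |-1.0000-3.8042i|² + |-1.0000+3.8042i|² + |-1.0000-2.3511i|²) = (1/5)·45.0000 = 9.0000

Both sides agree, confirming Parseval's theorem.

Σ|x[n]|² = (1/N)Σ|X[k]|² = 9.0000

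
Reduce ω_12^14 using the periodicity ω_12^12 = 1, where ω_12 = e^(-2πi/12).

Since ω_12^12 = 1, powers reduce modulo 12.
14 mod 12 = 2
So ω_12^14 = ω_12^2 = e^(-2πi·2/12)

ω_12^14 = ω_12^2 = 0.5000-0.8660i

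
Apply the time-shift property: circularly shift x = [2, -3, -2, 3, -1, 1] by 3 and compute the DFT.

Time shift by 3: X_shifted[k] = ω_6^(3k) · X[k]
Shifted x = [3, -1, 1, 2, -3, -2]

DFT(x[n-3]) = [0, 0.5000-4.3301i, 7.5000+2.5981i, 2, 7.5000-2.5981i, 0.5000+4.3301i]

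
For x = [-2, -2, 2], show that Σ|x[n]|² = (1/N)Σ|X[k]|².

Time domain:
Σ|x[n]|² = |-2|² + |-2|² + |2|² = 12.0000

Frequency domain:
(1/3)Σ|X[k]|² = (1/3)(|-2|² + |-2.0000+3.4641i|² + |-2.0000-3.4641i|²) = (1/3)·36.0000 = 12.0000

Both sides agree, confirming Parseval's theorem.

Σ|x[n]|² = (1/N)Σ|X[k]|² = 12.0000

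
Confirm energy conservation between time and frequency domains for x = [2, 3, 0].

Time domain:
Σ|x[n]|² = |2|² + |3|² + |0|² = 13.0000

Frequency domain:
(1/3)Σ|X[k]|² = (1/3)(|5|² + |0.5000-2.5981i|² + |0.5000+2.5981i|²) = (1/3)·39.0000 = 13.0000

Both sides agree, confirming Parseval's theorem.

Σ|x[n]|² = (1/N)Σ|X[k]|² = 13.0000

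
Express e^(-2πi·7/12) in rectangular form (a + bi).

ω_12^7 = e^(-2πi·7/12)
= cos(-2π·7/12) + i·sin(-2π·7/12)
= cos(-14π/12) + i·sin(-14π/12)

ω_12^7 = cos(-14π/12) + i·sin(-14π/12) = -0.8660+0.5000i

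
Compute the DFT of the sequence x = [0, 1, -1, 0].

X[k] = Σ(n=0 to 3) x[n] · ω_4^(nk)
where ω_4 = e^(-2πi/4)

Computing each X[k]:
X[0] = 0
X[1] = 1-1i
X[2] = -2
X[3] = 1+1i

X = [0, 1-1i, -2, 1+1i]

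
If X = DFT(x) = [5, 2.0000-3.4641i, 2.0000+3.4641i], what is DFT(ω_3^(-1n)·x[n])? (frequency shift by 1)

Modulation property: DFT(ω_3^(-1n)·x[n]) = X[(k-1) mod 3], so circularly shift X by 1 positions.

X[k-1] = [2.0000+3.4641i, 5, 2.0000-3.4641i]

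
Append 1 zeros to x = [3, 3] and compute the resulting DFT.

Original 2-point DFT: [6, 0]
Zero-padded 3-point DFT provides frequency interpolation.

DFT_3([x, 0, ...]) = [6, 1.5000-2.5981i, 1.5000+2.5981i]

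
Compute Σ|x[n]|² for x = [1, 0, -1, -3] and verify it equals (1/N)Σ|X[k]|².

Time domain:
Σ|x[n]|² = |1|² + |0|² + |-1|² + |-3|² = 11.0000

Frequency domain:
(1/4)Σ|X[k]|² = (1/4)(|-3|² + |2-3i|² + |3|² + |2+3i|²) = (1/4)·44.0000 = 11.0000

Both sides agree, confirming Parseval's theorem.

Σ|x[n]|² = (1/N)Σ|X[k]|² = 11.0000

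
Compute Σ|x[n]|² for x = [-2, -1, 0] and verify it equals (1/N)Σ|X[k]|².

Time domain:
Σ|x[n]|² = |-2|² + |-1|² + |0|² = 5.0000

Frequency domain:
(1/3)Σ|X[k]|² = (1/3)(|-3|² + |-1.5000+0.8660i|² + |-1.5000-0.8660i|²) = (1/3)·15.0000 = 5.0000

Both sides agree, confirming Parseval's theorem.

Σ|x[n]|² = (1/N)Σ|X[k]|² = 5.0000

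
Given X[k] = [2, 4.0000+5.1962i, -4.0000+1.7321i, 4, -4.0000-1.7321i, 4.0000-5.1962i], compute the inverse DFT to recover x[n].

x[n] = (1/6) Σ(k=0 to 5) X[k] · e^(2πikn/6)

Computing each x[n]:
x[0] = 1
x[1] = -1
x[2] = 0
x[3] = -3
x[4] = 2
x[5] = 3

x = [1, -1, 0, -3, 2, 3]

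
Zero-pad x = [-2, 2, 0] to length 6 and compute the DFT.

Original 3-point DFT: [0, -3.0000-1.7321i, -3.0000+1.7321i]
Zero-padded 6-point DFT provides frequency interpolation.

DFT_6([x, 0, ...]) = [0, -1.0000-1.7321i, -3.0000-1.7321i, -4, -3.0000+1.7321i, -1.0000+1.7321i]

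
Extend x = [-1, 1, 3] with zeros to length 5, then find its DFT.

Original 3-point DFT: [3, -3.0000+1.7321i, -3.0000-1.7321i]
Zero-padded 5-point DFT provides frequency interpolation.

DFT_5([x, 0, ...]) = [3, -3.1180-2.7144i, -0.8820+2.2654i, -0.8820-2.2654i, -3.1180+2.7144i]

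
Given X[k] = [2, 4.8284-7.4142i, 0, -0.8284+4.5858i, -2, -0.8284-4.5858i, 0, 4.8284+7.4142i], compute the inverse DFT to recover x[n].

x[n] = (1/8) Σ(k=0 to 7) X[k] · e^(2πikn/8)

Computing each x[n]:
x[0] = 1
x[1] = 2
x[2] = 3
x[3] = 0
x[4] = -1
x[5] = -1
x[6] = -3
x[7] = 1

x = [1, 2, 3, 0, -1, -1, -3, 1]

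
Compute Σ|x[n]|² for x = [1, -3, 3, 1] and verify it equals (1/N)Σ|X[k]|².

Time domain:
Σ|x[n]|² = |1|² + |-3|² + |3|² + |1|² = 20.0000

Frequency domain:
(1/4)Σ|X[k]|² = (1/4)(|2|² + |-2+4i|² + |6|² + |-2-4i|²) = (1/4)·80.0000 = 20.0000

Both sides agree, confirming Parseval's theorem.

Σ|x[n]|² = (1/N)Σ|X[k]|² = 20.0000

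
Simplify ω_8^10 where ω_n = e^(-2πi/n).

Since ω_8^8 = 1, powers reduce modulo 8.
10 mod 8 = 2
So ω_8^10 = ω_8^2 = e^(-2πi·2/8)

ω_8^10 = ω_8^2 = -1i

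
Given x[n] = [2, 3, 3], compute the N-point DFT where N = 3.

X[k] = Σ(n=0 to 2) x[n] · ω_3^(nk)
where ω_3 = e^(-2πi/3)

Computing each X[k]:
X[0] = 8
X[1] = -1
X[2] = -1

X = [8, -1, -1]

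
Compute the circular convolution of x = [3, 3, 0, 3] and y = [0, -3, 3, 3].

(x ⊛ y)[n] = Σ(m=0 to 3) x[m] · y[(n-m) mod 4]

Computing each output sample:
(x ⊛ y)[0] = 0
(x ⊛ y)[1] = 0
(x ⊛ y)[2] = 9
(x ⊛ y)[3] = 18

x ⊛ y = [0, 0, 9, 18]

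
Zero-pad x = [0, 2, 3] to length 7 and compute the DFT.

Original 3-point DFT: [5, -2.5000+0.8660i, -2.5000-0.8660i]
Zero-padded 7-point DFT provides frequency interpolation.

DFT_7([x, 0, ...]) = [5, 0.5794-4.4884i, -3.1479-0.6482i, 0.0685+1.4777i, 0.0685-1.4777i, -3.1479+0.6482i, 0.5794+4.4884i]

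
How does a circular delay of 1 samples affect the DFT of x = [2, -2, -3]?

Time shift by 1: X_shifted[k] = ω_3^(1k) · X[k]
Shifted x = [-3, 2, -2]

DFT(x[n-1]) = [-3, -3.0000-3.4641i, -3.0000+3.4641i]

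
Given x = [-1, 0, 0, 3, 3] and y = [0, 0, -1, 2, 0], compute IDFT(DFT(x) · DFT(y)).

(x ⊛ y)[n] = Σ(m=0 to 4) x[m] · y[(n-m) mod 5]

Computing each output sample:
(x ⊛ y)[0] = -3
(x ⊛ y)[1] = 3
(x ⊛ y)[2] = 7
(x ⊛ y)[3] = -2
(x ⊛ y)[4] = 0

x ⊛ y = [-3, 3, 7, -2, 0]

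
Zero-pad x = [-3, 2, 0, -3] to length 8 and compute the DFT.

Original 4-point DFT: [-4, -3-5i, -2, -3+5i]
Zero-padded 8-point DFT provides frequency interpolation.

DFT_8([x, 0, ...]) = [-4, 0.5355+0.7071i, -3-5i, -6.5355+0.7071i, -2, -6.5355-0.7071i, -3+5i, 0.5355-0.7071i]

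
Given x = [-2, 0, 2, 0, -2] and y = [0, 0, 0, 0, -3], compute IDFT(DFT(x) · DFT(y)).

(x ⊛ y)[n] = Σ(m=0 to 4) x[m] · y[(n-m) mod 5]

Computing each output sample:
(x ⊛ y)[0] = 0
(x ⊛ y)[1] = -6
(x ⊛ y)[2] = 0
(x ⊛ y)[3] = 6
(x ⊛ y)[4] = 6

x ⊛ y = [0, -6, 0, 6, 6]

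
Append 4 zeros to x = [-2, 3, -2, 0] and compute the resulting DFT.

Original 4-point DFT: [-1, -3i, -7, 3i]
Zero-padded 8-point DFT provides frequency interpolation.

DFT_8([x, 0, ...]) = [-1, 0.1213-0.1213i, -3i, -4.1213-4.1213i, -7, -4.1213+4.1213i, 3i, 0.1213+0.1213i]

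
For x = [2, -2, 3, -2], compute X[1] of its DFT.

X[1] = Σ(n=0 to 3) x[n] · ω_4^(1n) where ω_4 = e^(-2πi/4)
= (2)·ω_4^0 + (-2)·ω_4^1 + (3)·ω_4^2 + (-2)·ω_4^3

X[1] = -1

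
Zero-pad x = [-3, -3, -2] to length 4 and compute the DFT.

Original 3-point DFT: [-8, -0.5000+0.8660i, -0.5000-0.8660i]
Zero-padded 4-point DFT provides frequency interpolation.

DFT_4([x, 0, ...]) = [-8, -1+3i, -2, -1-3i]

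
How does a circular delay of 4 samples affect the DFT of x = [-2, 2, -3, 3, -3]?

Time shift by 4: X_shifted[k] = ω_5^(4k) · X[k]
Shifted x = [2, -3, 3, -3, -2]

DFT(x[n-4]) = [-3, 0.4549-2.5757i, 6.0451+6.2941i, 6.0451-6.2941i, 0.4549+2.5757i]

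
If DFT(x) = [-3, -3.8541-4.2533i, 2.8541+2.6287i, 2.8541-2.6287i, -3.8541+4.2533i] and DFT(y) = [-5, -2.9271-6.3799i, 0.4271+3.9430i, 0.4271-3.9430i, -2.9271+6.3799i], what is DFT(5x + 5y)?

By linearity: DFT(5x + 5y) = 5·DFT(x) + 5·DFT(y)
= 5·[-3, -3.8541-4.2533i, 2.8541+2.6287i, 2.8541-2.6287i, -3.8541+4.2533i] + 5·[-5, -2.9271-6.3799i, 0.4271+3.9430i, 0.4271-3.9430i, -2.9271+6.3799i]

Computing element-wise:
Z[0] = 5·(-3) + 5·(-5) = -40
Z[1] = 5·(-3.8541-4.2533i) + 5·(-2.9271-6.3799i) = -33.9060-53.1660i
Z[2] = 5·(2.8541+2.6287i) + 5·(0.4271+3.9430i) = 16.4060+32.8585i
Z[3] = 5·(2.8541-2.6287i) + 5·(0.4271-3.9430i) = 16.4060-32.8585i
Z[4] = 5·(-3.8541+4.2533i) + 5·(-2.9271+6.3799i) = -33.9060+53.1660i

DFT(5x + 5y) = 5·X + 5·Y = [-40, -33.9060-53.1660i, 16.4060+32.8585i, 16.4060-32.8585i, -33.9060+53.1660i]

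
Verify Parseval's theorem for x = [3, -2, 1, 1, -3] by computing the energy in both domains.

Time domain:
Σ|x[n]|² = |3|² + |-2|² + |1|² + |1|² + |-3|² = 24.0000

Frequency domain:
(1/5)Σ|X[k]|² = (1/5)(|0|² + |-0.1631-0.9511i|² + |7.6631-0.5878i|² + |7.6631+0.5878i|² + |-0.1631+0.9511i|²) = (1/5)·120.0000 = 24.0000

Both sides agree, confirming Parseval's theorem.

Σ|x[n]|² = (1/N)Σ|X[k]|² = 24.0000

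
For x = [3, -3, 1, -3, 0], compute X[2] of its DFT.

X[2] = Σ(n=0 to 4) x[n] · ω_5^(2n) where ω_5 = e^(-2πi/5)
= (3)·ω_5^0 + (-3)·ω_5^2 + (1)·ω_5^4 + (-3)·ω_5^6 + (0)·ω_5^8

X[2] = 4.8090+5.5676i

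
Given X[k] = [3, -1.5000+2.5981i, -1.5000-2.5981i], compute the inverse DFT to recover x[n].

x[n] = (1/3) Σ(k=0 to 2) X[k] · e^(2πikn/3)

Computing each x[n]:
x[0] = 0
x[1] = 0
x[2] = 3

x = [0, 0, 3]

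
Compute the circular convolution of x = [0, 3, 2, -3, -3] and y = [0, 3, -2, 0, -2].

(x ⊛ y)[n] = Σ(m=0 to 4) x[m] · y[(n-m) mod 5]

Computing each output sample:
(x ⊛ y)[0] = -9
(x ⊛ y)[1] = 2
(x ⊛ y)[2] = 15
(x ⊛ y)[3] = 6
(x ⊛ y)[4] = -13

x ⊛ y = [-9, 2, 15, 6, -13]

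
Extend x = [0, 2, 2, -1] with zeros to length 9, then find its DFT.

Original 4-point DFT: [3, -2-3i, 1, -2+3i]
Zero-padded 9-point DFT provides frequency interpolation.

DFT_9([x, 0, ...]) = [3, 2.3794-2.3892i, -1.0321-3.5197i, -3, 0.1527+1.4676i, 0.1527-1.4676i, -3, -1.0321+3.5197i, 2.3794+2.3892i]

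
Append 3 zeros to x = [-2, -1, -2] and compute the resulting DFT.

Original 3-point DFT: [-5, -0.5000-0.8660i, -0.5000+0.8660i]
Zero-padded 6-point DFT provides frequency interpolation.

DFT_6([x, 0, ...]) = [-5, -1.5000+2.5981i, -0.5000-0.8660i, -3, -0.5000+0.8660i, -1.5000-2.5981i]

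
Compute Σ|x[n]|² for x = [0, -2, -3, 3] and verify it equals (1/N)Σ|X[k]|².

Time domain:
Σ|x[n]|² = |0|² + |-2|² + |-3|² + |3|² = 22.0000

Frequency domain:
(1/4)Σ|X[k]|² = (1/4)(|-2|² + |3+5i|² + |-4|² + |3-5i|²) = (1/4)·88.0000 = 22.0000

Both sides agree, confirming Parseval's theorem.

Σ|x[n]|² = (1/N)Σ|X[k]|² = 22.0000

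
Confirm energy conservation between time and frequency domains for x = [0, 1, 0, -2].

Time domain:
Σ|x[n]|² = |0|² + |1|² + |0|² + |-2|² = 5.0000

Frequency domain:
(1/4)Σ|X[k]|² = (1/4)(|-1|² + |-3i|² + |1|² + |3i|²) = (1/4)·20.0000 = 5.0000

Both sides agree, confirming Parseval's theorem.

Σ|x[n]|² = (1/N)Σ|X[k]|² = 5.0000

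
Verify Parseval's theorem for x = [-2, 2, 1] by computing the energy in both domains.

Time domain:
Σ|x[n]|² = |-2|² + |2|² + |1|² = 9.0000

Frequency domain:
(1/3)Σ|X[k]|² = (1/3)(|1|² + |-3.5000-0.8660i|² + |-3.5000+0.8660i|²) = (1/3)·27.0000 = 9.0000

Both sides agree, confirming Parseval's theorem.

Σ|x[n]|² = (1/N)Σ|X[k]|² = 9.0000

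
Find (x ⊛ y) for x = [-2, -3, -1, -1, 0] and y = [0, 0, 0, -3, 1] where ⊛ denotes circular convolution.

(x ⊛ y)[n] = Σ(m=0 to 4) x[m] · y[(n-m) mod 5]

Computing each output sample:
(x ⊛ y)[0] = 0
(x ⊛ y)[1] = 2
(x ⊛ y)[2] = -1
(x ⊛ y)[3] = 6
(x ⊛ y)[4] = 7

x ⊛ y = [0, 2, -1, 6, 7]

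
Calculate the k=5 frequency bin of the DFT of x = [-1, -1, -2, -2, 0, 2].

X[5] = Σ(n=0 to 5) x[n] · ω_6^(5n) where ω_6 = e^(-2πi/6)
= (-1)·ω_6^0 + (-1)·ω_6^5 + (-2)·ω_6^10 + (-2)·ω_6^15 + (0)·ω_6^20 + (2)·ω_6^25

X[5] = 2.5000-4.3301i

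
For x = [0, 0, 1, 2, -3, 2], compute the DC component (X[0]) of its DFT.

X[0] = Σ(n=0 to 5) x[n] · ω_6^0 = Σ x[n]
= (0) + (0) + (1) + (2) + (-3) + (2)

X[0] = 2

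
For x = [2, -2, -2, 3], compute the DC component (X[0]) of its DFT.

X[0] = Σ(n=0 to 3) x[n] · ω_4^0 = Σ x[n]
= (2) + (-2) + (-2) + (3)

X[0] = 1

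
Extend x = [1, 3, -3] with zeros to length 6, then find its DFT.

Original 3-point DFT: [1, 1.0000-5.1962i, 1.0000+5.1962i]
Zero-padded 6-point DFT provides frequency interpolation.

DFT_6([x, 0, ...]) = [1, 4, 1.0000-5.1962i, -5, 1.0000+5.1962i, 4]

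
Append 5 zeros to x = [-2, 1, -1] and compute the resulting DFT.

Original 3-point DFT: [-2, -2.0000-1.7321i, -2.0000+1.7321i]
Zero-padded 8-point DFT provides frequency interpolation.

DFT_8([x, 0, ...]) = [-2, -1.2929+0.2929i, -1-1i, -2.7071-1.7071i, -4, -2.7071+1.7071i, -1+1i, -1.2929-0.2929i]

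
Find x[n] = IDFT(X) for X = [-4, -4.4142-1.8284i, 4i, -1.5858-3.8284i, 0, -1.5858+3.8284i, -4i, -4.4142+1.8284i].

x[n] = (1/8) Σ(k=0 to 7) X[k] · e^(2πikn/8)

Computing each x[n]:
x[0] = -2
x[1] = -1
x[2] = -1
x[3] = 2
x[4] = 1
x[5] = -2
x[6] = 0
x[7] = -1

x = [-2, -1, -1, 2, 1, -2, 0, -1]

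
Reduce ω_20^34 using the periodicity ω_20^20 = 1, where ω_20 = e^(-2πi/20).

Since ω_20^20 = 1, powers reduce modulo 20.
34 mod 20 = 14
So ω_20^34 = ω_20^14 = e^(-2πi·14/20)

ω_20^34 = ω_20^14 = -0.3090+0.9511i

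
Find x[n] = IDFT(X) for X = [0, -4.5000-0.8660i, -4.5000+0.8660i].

x[n] = (1/3) Σ(k=0 to 2) X[k] · e^(2πikn/3)

Computing each x[n]:
x[0] = -3
x[1] = 2
x[2] = 1

x = [-3, 2, 1]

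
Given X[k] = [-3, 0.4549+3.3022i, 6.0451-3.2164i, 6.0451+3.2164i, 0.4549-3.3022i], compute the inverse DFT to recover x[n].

x[n] = (1/5) Σ(k=0 to 4) X[k] · e^(2πikn/5)

Computing each x[n]:
x[0] = 2
x[1] = -3
x[2] = -2
x[3] = 2
x[4] = -2

x = [2, -3, -2, 2, -2]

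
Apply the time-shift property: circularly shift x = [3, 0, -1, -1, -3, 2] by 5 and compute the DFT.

Time shift by 5: X_shifted[k] = ω_6^(5k) · X[k]
Shifted x = [0, -1, -1, -3, 2, 3]

DFT(x[n-5]) = [0, 3.5000+6.0622i, -4.5000+0.8660i, 2, -4.5000-0.8660i, 3.5000-6.0622i]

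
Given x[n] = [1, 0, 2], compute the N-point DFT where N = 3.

X[k] = Σ(n=0 to 2) x[n] · ω_3^(nk)
where ω_3 = e^(-2πi/3)

Computing each X[k]:
X[0] = 3
X[1] = 1.7321i
X[2] = -1.7321i

X = [3, 1.7321i, -1.7321i]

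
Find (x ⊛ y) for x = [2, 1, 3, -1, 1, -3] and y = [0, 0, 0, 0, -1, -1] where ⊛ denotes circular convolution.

(x ⊛ y)[n] = Σ(m=0 to 5) x[m] · y[(n-m) mod 6]

Computing each output sample:
(x ⊛ y)[0] = -4
(x ⊛ y)[1] = -2
(x ⊛ y)[2] = 0
(x ⊛ y)[3] = 2
(x ⊛ y)[4] = 1
(x ⊛ y)[5] = -3

x ⊛ y = [-4, -2, 0, 2, 1, -3]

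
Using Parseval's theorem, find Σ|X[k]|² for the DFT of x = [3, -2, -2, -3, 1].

Parseval: Σ|x[n]|² = (1/N)Σ|X[k]|², so Σ|X[k]|² = N·Σ|x[n]|² = 5·27.0000

Σ|X[k]|² = N·Σ|x[n]|² = 5·27.0000 = 135.0000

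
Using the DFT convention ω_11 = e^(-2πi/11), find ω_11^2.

ω_11^2 = e^(-2πi·2/11)
= cos(-2π·2/11) + i·sin(-2π·2/11)
= cos(-4π/11) + i·sin(-4π/11)

ω_11^2 = cos(-4π/11) + i·sin(-4π/11) = 0.4154-0.9096i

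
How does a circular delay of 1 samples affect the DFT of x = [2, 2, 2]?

Time shift by 1: X_shifted[k] = ω_3^(1k) · X[k]
Shifted x = [2, 2, 2]

DFT(x[n-1]) = [6, 0, 0]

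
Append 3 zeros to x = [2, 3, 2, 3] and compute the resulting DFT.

Original 4-point DFT: [10, 0, -2, 0]
Zero-padded 7-point DFT provides frequency interpolation.

DFT_7([x, 0, ...]) = [10, 0.7225-5.5970i, 1.4010+0.2885i, -0.1235-2.6628i, -0.1235+2.6628i, 1.4010-0.2885i, 0.7225+5.5970i]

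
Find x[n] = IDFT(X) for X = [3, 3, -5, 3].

x[n] = (1/4) Σ(k=0 to 3) X[k] · e^(2πikn/4)

Computing each x[n]:
x[0] = 1
x[1] = 2
x[2] = -2
x[3] = 2

x = [1, 2, -2, 2]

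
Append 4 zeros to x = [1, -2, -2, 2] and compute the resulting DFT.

Original 4-point DFT: [-1, 3+4i, -1, 3-4i]
Zero-padded 8-point DFT provides frequency interpolation.

DFT_8([x, 0, ...]) = [-1, -1.8284+2.0000i, 3+4i, 3.8284-2.0000i, -1, 3.8284+2.0000i, 3-4i, -1.8284-2.0000i]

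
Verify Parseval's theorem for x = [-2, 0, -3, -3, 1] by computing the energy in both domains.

Time domain:
Σ|x[n]|² = |-2|² + |0|² + |-3|² + |-3|² + |1|² = 23.0000

Frequency domain:
(1/5)Σ|X[k]|² = (1/5)(|-7|² + |3.1631+0.9511i|² + |-4.6631+0.5878i|² + |-4.6631-0.5878i|² + |3.1631-0.9511i|²) = (1/5)·115.0000 = 23.0000

Both sides agree, confirming Parseval's theorem.

Σ|x[n]|² = (1/N)Σ|X[k]|² = 23.0000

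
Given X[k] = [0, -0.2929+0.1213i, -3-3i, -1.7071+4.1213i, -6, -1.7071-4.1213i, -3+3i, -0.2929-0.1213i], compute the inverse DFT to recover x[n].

x[n] = (1/8) Σ(k=0 to 7) X[k] · e^(2πikn/8)

Computing each x[n]:
x[0] = -2
x[1] = 1
x[2] = 1
x[3] = -1
x[4] = -1
x[5] = 2
x[6] = -1
x[7] = 1

x = [-2, 1, 1, -1, -1, 2, -1, 1]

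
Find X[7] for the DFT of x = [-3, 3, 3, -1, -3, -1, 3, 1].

X[7] = Σ(n=0 to 7) x[n] · ω_8^(7n) where ω_8 = e^(-2πi/8)
= (-3)·ω_8^0 + (3)·ω_8^7 + (3)·ω_8^14 + (-1)·ω_8^21 + (-3)·ω_8^28 + (-1)·ω_8^35 + (3)·ω_8^42 + (1)·ω_8^49

X[7] = 4.2426+1.4142i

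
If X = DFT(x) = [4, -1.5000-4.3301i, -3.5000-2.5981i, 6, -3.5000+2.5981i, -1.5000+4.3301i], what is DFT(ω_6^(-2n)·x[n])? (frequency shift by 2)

Modulation property: DFT(ω_6^(-2n)·x[n]) = X[(k-2) mod 6], so circularly shift X by 2 positions.

X[k-2] = [-3.5000+2.5981i, -1.5000+4.3301i, 4, -1.5000-4.3301i, -3.5000-2.5981i, 6]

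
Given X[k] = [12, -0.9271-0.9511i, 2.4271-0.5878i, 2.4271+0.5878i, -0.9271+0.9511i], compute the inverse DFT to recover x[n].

x[n] = (1/5) Σ(k=0 to 4) X[k] · e^(2πikn/5)

Computing each x[n]:
x[0] = 3
x[1] = 2
x[2] = 3
x[3] = 3
x[4] = 1

x = [3, 2, 3, 3, 1]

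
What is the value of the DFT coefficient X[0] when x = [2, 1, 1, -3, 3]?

X[0] = Σ(n=0 to 4) x[n] · ω_5^0 = Σ x[n]
= (2) + (1) + (1) + (-3) + (3)

X[0] = 4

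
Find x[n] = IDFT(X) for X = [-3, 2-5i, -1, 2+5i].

x[n] = (1/4) Σ(k=0 to 3) X[k] · e^(2πikn/4)

Computing each x[n]:
x[0] = 0
x[1] = 2
x[2] = -2
x[3] = -3

x = [0, 2, -2, -3]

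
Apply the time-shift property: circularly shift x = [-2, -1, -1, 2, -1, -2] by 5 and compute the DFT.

Time shift by 5: X_shifted[k] = ω_6^(5k) · X[k]
Shifted x = [-1, -1, 2, -1, -2, -2]

DFT(x[n-5]) = [-5, -1.5000-4.3301i, -0.5000+2.5981i, 3, -0.5000-2.5981i, -1.5000+4.3301i]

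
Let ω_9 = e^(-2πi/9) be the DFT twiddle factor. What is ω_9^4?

ω_9^4 = e^(-2πi·4/9)
= cos(-2π·4/9) + i·sin(-2π·4/9)
= cos(-8π/9) + i·sin(-8π/9)

ω_9^4 = cos(-8π/9) + i·sin(-8π/9) = -0.9397-0.3420i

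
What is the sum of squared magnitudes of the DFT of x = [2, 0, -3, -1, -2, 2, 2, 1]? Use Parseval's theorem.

Parseval: Σ|x[n]|² = (1/N)Σ|X[k]|², so Σ|X[k]|² = N·Σ|x[n]|² = 8·27.0000

Σ|X[k]|² = N·Σ|x[n]|² = 8·27.0000 = 216.0000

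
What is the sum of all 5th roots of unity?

Sum of all nth roots of unity equals 0 for n > 1 (geometric series with r ≠ 1).

0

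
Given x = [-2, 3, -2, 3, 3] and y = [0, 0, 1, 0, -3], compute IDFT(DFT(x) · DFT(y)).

(x ⊛ y)[n] = Σ(m=0 to 4) x[m] · y[(n-m) mod 5]

Computing each output sample:
(x ⊛ y)[0] = -6
(x ⊛ y)[1] = 9
(x ⊛ y)[2] = -11
(x ⊛ y)[3] = -6
(x ⊛ y)[4] = 4

x ⊛ y = [-6, 9, -11, -6, 4]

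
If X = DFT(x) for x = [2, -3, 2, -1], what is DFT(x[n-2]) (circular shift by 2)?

Time shift by 2: X_shifted[k] = ω_4^(2k) · X[k]
Shifted x = [2, -1, 2, -3]

DFT(x[n-2]) = [0, -2i, 8, 2i]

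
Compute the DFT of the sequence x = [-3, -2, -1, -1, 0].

X[k] = Σ(n=0 to 4) x[n] · ω_5^(nk)
where ω_5 = e^(-2πi/5)

Computing each X[k]:
X[0] = -7
X[1] = -2.0000+1.9021i
X[2] = -2.0000+1.1756i
X[3] = -2.0000-1.1756i
X[4] = -2.0000-1.9021i

X = [-7, -2.0000+1.9021i, -2.0000+1.1756i, -2.0000-1.1756i, -2.0000-1.9021i]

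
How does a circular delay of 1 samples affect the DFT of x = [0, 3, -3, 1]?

Time shift by 1: X_shifted[k] = ω_4^(1k) · X[k]
Shifted x = [1, 0, 3, -3]

DFT(x[n-1]) = [1, -2-3i, 7, -2+3i]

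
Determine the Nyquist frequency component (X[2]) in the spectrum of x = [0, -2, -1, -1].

X[2] = Σ(n=0 to 3) x[n] · ω_4^(2n) where ω_4 = e^(-2πi/4)
= (0)·ω_4^0 + (-2)·ω_4^2 + (-1)·ω_4^4 + (-1)·ω_4^6

X[2] = 2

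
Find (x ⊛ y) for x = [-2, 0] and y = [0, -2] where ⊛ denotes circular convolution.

(x ⊛ y)[n] = Σ(m=0 to 1) x[m] · y[(n-m) mod 2]

Computing each output sample:
(x ⊛ y)[0] = 0
(x ⊛ y)[1] = 4

x ⊛ y = [0, 4]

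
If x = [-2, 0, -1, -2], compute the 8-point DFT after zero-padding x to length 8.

Original 4-point DFT: [-5, -1-2i, -1, -1+2i]
Zero-padded 8-point DFT provides frequency interpolation.

DFT_8([x, 0, ...]) = [-5, -0.5858+2.4142i, -1-2i, -3.4142+0.4142i, -1, -3.4142-0.4142i, -1+2i, -0.5858-2.4142i]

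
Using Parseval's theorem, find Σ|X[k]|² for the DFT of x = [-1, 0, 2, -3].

Parseval: Σ|x[n]|² = (1/N)Σ|X[k]|², so Σ|X[k]|² = N·Σ|x[n]|² = 4·14.0000

Σ|X[k]|² = N·Σ|x[n]|² = 4·14.0000 = 56.0000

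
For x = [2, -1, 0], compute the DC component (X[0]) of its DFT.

X[0] = Σ(n=0 to 2) x[n] · ω_3^0 = Σ x[n]
= (2) + (-1) + (0)

X[0] = 1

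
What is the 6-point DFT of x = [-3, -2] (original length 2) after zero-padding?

Original 2-point DFT: [-5, -1]
Zero-padded 6-point DFT provides frequency interpolation.

DFT_6([x, 0, ...]) = [-5, -4.0000+1.7321i, -2.0000+1.7321i, -1, -2.0000-1.7321i, -4.0000-1.7321i]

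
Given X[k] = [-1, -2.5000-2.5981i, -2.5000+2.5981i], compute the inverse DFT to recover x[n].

x[n] = (1/3) Σ(k=0 to 2) X[k] · e^(2πikn/3)

Computing each x[n]:
x[0] = -2
x[1] = 2
x[2] = -1

x = [-2, 2, -1]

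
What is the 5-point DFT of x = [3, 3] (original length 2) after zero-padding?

Original 2-point DFT: [6, 0]
Zero-padded 5-point DFT provides frequency interpolation.

DFT_5([x, 0, ...]) = [6, 3.9271-2.8532i, 0.5729-1.7634i, 0.5729+1.7634i, 3.9271+2.8532i]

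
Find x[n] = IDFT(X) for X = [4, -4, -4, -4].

x[n] = (1/4) Σ(k=0 to 3) X[k] · e^(2πikn/4)

Computing each x[n]:
x[0] = -2
x[1] = 2
x[2] = 2
x[3] = 2

x = [-2, 2, 2, 2]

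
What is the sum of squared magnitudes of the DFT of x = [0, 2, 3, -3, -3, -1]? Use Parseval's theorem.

Parseval: Σ|x[n]|² = (1/N)Σ|X[k]|², so Σ|X[k]|² = N·Σ|x[n]|² = 6·32.0000

Σ|X[k]|² = N·Σ|x[n]|² = 6·32.0000 = 192.0000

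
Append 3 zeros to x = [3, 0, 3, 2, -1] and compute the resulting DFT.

Original 5-point DFT: [7, -1.3541-1.5388i, 5.3541+0.3633i, 5.3541-0.3633i, -1.3541+1.5388i]
Zero-padded 8-point DFT provides frequency interpolation.

DFT_8([x, 0, ...]) = [7, 2.5858-4.4142i, -1+2i, 5.4142+1.5858i, 3, 5.4142-1.5858i, -1-2i, 2.5858+4.4142i]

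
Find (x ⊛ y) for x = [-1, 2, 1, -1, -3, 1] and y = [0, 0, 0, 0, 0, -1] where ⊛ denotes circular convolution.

(x ⊛ y)[n] = Σ(m=0 to 5) x[m] · y[(n-m) mod 6]

Computing each output sample:
(x ⊛ y)[0] = -2
(x ⊛ y)[1] = -1
(x ⊛ y)[2] = 1
(x ⊛ y)[3] = 3
(x ⊛ y)[4] = -1
(x ⊛ y)[5] = 1

x ⊛ y = [-2, -1, 1, 3, -1, 1]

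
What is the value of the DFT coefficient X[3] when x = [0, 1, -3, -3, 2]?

X[3] = Σ(n=0 to 4) x[n] · ω_5^(3n) where ω_5 = e^(-2πi/5)
= (0)·ω_5^0 + (1)·ω_5^3 + (-3)·ω_5^6 + (-3)·ω_5^9 + (2)·ω_5^12

X[3] = -4.2812-0.5878i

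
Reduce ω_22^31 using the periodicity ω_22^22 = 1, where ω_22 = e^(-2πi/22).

Since ω_22^22 = 1, powers reduce modulo 22.
31 mod 22 = 9
So ω_22^31 = ω_22^9 = e^(-2πi·9/22)

ω_22^31 = ω_22^9 = -0.8413-0.5406i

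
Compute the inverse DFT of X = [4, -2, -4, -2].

x[n] = (1/4) Σ(k=0 to 3) X[k] · e^(2πikn/4)

Computing each x[n]:
x[0] = -1
x[1] = 2
x[2] = 1
x[3] = 2

x = [-1, 2, 1, 2]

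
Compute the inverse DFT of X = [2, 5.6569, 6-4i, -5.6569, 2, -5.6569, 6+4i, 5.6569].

x[n] = (1/8) Σ(k=0 to 7) X[k] · e^(2πikn/8)

Computing each x[n]:
x[0] = 2
x[1] = 3
x[2] = -1
x[3] = -3
x[4] = 2
x[5] = -1
x[6] = -1
x[7] = 1

x = [2, 3, -1, -3, 2, -1, -1, 1]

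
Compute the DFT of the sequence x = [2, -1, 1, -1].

X[k] = Σ(n=0 to 3) x[n] · ω_4^(nk)
where ω_4 = e^(-2πi/4)

Computing each X[k]:
X[0] = 1
X[1] = 1
X[2] = 5
X[3] = 1

X = [1, 1, 5, 1]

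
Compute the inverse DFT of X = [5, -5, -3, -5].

x[n] = (1/4) Σ(k=0 to 3) X[k] · e^(2πikn/4)

Computing each x[n]:
x[0] = -2
x[1] = 2
x[2] = 3
x[3] = 2

x = [-2, 2, 3, 2]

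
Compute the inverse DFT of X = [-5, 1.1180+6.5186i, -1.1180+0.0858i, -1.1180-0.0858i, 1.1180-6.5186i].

x[n] = (1/5) Σ(k=0 to 4) X[k] · e^(2πikn/5)

Computing each x[n]:
x[0] = -1
x[1] = -3
x[2] = -3
x[3] = 0
x[4] = 2

x = [-1, -3, -3, 0, 2]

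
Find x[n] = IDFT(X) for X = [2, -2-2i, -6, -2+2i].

x[n] = (1/4) Σ(k=0 to 3) X[k] · e^(2πikn/4)

Computing each x[n]:
x[0] = -2
x[1] = 3
x[2] = 0
x[3] = 1

x = [-2, 3, 0, 1]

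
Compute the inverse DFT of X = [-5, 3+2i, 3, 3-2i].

x[n] = (1/4) Σ(k=0 to 3) X[k] · e^(2πikn/4)

Computing each x[n]:
x[0] = 1
x[1] = -3
x[2] = -2
x[3] = -1

x = [1, -3, -2, -1]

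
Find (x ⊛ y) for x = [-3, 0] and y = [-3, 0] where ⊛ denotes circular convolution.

(x ⊛ y)[n] = Σ(m=0 to 1) x[m] · y[(n-m) mod 2]

Computing each output sample:
(x ⊛ y)[0] = 9
(x ⊛ y)[1] = 0

x ⊛ y = [9, 0]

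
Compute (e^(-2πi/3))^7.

Since ω_3^3 = 1, powers reduce modulo 3.
7 mod 3 = 1
So ω_3^7 = ω_3^1 = e^(-2πi·1/3)

ω_3^7 = ω_3^1 = -0.5000-0.8660i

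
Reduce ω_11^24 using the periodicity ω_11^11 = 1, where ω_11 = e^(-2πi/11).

Since ω_11^11 = 1, powers reduce modulo 11.
24 mod 11 = 2
So ω_11^24 = ω_11^2 = e^(-2πi·2/11)

ω_11^24 = ω_11^2 = 0.4154-0.9096i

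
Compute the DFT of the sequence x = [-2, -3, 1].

X[k] = Σ(n=0 to 2) x[n] · ω_3^(nk)
where ω_3 = e^(-2πi/3)

Computing each X[k]:
X[0] = -4
X[1] = -1.0000+3.4641i
X[2] = -1.0000-3.4641i

X = [-4, -1.0000+3.4641i, -1.0000-3.4641i]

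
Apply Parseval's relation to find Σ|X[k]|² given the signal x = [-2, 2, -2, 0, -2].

Parseval: Σ|x[n]|² = (1/N)Σ|X[k]|², so Σ|X[k]|² = N·Σ|x[n]|² = 5·16.0000

Σ|X[k]|² = N·Σ|x[n]|² = 5·16.0000 = 80.0000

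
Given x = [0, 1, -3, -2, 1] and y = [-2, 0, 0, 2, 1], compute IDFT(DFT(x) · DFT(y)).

(x ⊛ y)[n] = Σ(m=0 to 4) x[m] · y[(n-m) mod 5]

Computing each output sample:
(x ⊛ y)[0] = -5
(x ⊛ y)[1] = -9
(x ⊛ y)[2] = 6
(x ⊛ y)[3] = 5
(x ⊛ y)[4] = 0

x ⊛ y = [-5, -9, 6, 5, 0]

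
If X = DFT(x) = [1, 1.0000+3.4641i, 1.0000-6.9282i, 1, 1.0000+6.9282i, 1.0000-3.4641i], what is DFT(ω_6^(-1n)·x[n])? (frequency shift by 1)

Modulation property: DFT(ω_6^(-1n)·x[n]) = X[(k-1) mod 6], so circularly shift X by 1 positions.

X[k-1] = [1.0000-3.4641i, 1, 1.0000+3.4641i, 1.0000-6.9282i, 1, 1.0000+6.9282i]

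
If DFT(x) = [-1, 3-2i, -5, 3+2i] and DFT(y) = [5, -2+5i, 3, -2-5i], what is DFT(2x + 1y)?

By linearity: DFT(2x + 1y) = 2·DFT(x) + 1·DFT(y)
= 2·[-1, 3-2i, -5, 3+2i] + 1·[5, -2+5i, 3, -2-5i]

Computing element-wise:
Z[0] = 2·(-1) + 1·(5) = 3
Z[1] = 2·(3-2i) + 1·(-2+5i) = 4+1i
Z[2] = 2·(-5) + 1·(3) = -7
Z[3] = 2·(3+2i) + 1·(-2-5i) = 4-1i

DFT(2x + 1y) = 2·X + 1·Y = [3, 4+1i, -7, 4-1i]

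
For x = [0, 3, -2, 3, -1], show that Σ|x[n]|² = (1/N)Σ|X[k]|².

Time domain:
Σ|x[n]|² = |0|² + |3|² + |-2|² + |3|² + |-1|² = 23.0000

Frequency domain:
(1/5)Σ|X[k]|² = (1/5)(|3|² + |-0.1910-0.8653i|² + |-1.3090-7.1064i|² + |-1.3090+7.1064i|² + |-0.1910+0.8653i|²) = (1/5)·115.0000 = 23.0000

Both sides agree, confirming Parseval's theorem.

Σ|x[n]|² = (1/N)Σ|X[k]|² = 23.0000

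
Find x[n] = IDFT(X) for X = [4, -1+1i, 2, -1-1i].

x[n] = (1/4) Σ(k=0 to 3) X[k] · e^(2πikn/4)

Computing each x[n]:
x[0] = 1
x[1] = 0
x[2] = 2
x[3] = 1

x = [1, 0, 2, 1]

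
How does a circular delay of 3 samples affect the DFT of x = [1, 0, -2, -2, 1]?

Time shift by 3: X_shifted[k] = ω_5^(3k) · X[k]
Shifted x = [-2, -2, 1, 1, 0]

DFT(x[n-3]) = [-2, -4.2361+1.9021i, 0.2361+1.1756i, 0.2361-1.1756i, -4.2361-1.9021i]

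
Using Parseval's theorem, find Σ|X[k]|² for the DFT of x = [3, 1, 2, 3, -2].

Parseval: Σ|x[n]|² = (1/N)Σ|X[k]|², so Σ|X[k]|² = N·Σ|x[n]|² = 5·27.0000

Σ|X[k]|² = N·Σ|x[n]|² = 5·27.0000 = 135.0000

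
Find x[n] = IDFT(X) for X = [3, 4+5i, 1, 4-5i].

x[n] = (1/4) Σ(k=0 to 3) X[k] · e^(2πikn/4)

Computing each x[n]:
x[0] = 3
x[1] = -2
x[2] = -1
x[3] = 3

x = [3, -2, -1, 3]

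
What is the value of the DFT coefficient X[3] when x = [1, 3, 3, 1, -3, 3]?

X[3] = Σ(n=0 to 5) x[n] · ω_6^(3n) where ω_6 = e^(-2πi/6)
= (1)·ω_6^0 + (3)·ω_6^3 + (3)·ω_6^6 + (1)·ω_6^9 + (-3)·ω_6^12 + (3)·ω_6^15

X[3] = -6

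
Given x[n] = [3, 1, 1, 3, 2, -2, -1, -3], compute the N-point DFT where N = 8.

X[k] = Σ(n=0 to 7) x[n] · ω_8^(nk)
where ω_8 = e^(-2πi/8)

Computing each X[k]:
X[0] = 4
X[1] = -1.1213-8.3640i
X[2] = 5+1i
X[3] = 3.1213-4.3640i
X[4] = 6
X[5] = 3.1213+4.3640i
X[6] = 5-1i
X[7] = -1.1213+8.3640i

X = [4, -1.1213-8.3640i, 5+1i, 3.1213-4.3640i, 6, 3.1213+4.3640i, 5-1i, -1.1213+8.3640i]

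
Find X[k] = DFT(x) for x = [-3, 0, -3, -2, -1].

X[k] = Σ(n=0 to 4) x[n] · ω_5^(nk)
where ω_5 = e^(-2πi/5)

Computing each X[k]:
X[0] = -9
X[1] = 0.7361-0.3633i
X[2] = -3.7361-1.5388i
X[3] = -3.7361+1.5388i
X[4] = 0.7361+0.3633i

X = [-9, 0.7361-0.3633i, -3.7361-1.5388i, -3.7361+1.5388i, 0.7361+0.3633i]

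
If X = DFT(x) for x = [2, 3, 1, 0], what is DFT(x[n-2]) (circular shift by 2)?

Time shift by 2: X_shifted[k] = ω_4^(2k) · X[k]
Shifted x = [1, 0, 2, 3]

DFT(x[n-2]) = [6, -1+3i, 0, -1-3i]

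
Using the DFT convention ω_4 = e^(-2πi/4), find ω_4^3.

ω_4^3 = e^(-2πi·3/4)
= cos(-2π·3/4) + i·sin(-2π·3/4)
= cos(-6π/4) + i·sin(-6π/4)

ω_4^3 = cos(-6π/4) + i·sin(-6π/4) = 1i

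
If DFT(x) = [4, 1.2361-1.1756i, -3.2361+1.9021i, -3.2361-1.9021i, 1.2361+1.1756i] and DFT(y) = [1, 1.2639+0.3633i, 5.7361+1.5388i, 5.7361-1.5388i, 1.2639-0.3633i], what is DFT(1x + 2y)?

By linearity: DFT(1x + 2y) = 1·DFT(x) + 2·DFT(y)
= 1·[4, 1.2361-1.1756i, -3.2361+1.9021i, -3.2361-1.9021i, 1.2361+1.1756i] + 2·[1, 1.2639+0.3633i, 5.7361+1.5388i, 5.7361-1.5388i, 1.2639-0.3633i]

Computing element-wise:
Z[0] = 1·(4) + 2·(1) = 6
Z[1] = 1·(1.2361-1.1756i) + 2·(1.2639+0.3633i) = 3.7639-0.4490i
Z[2] = 1·(-3.2361+1.9021i) + 2·(5.7361+1.5388i) = 8.2361+4.9797i
Z[3] = 1·(-3.2361-1.9021i) + 2·(5.7361-1.5388i) = 8.2361-4.9797i
Z[4] = 1·(1.2361+1.1756i) + 2·(1.2639-0.3633i) = 3.7639+0.4490i

DFT(1x + 2y) = 1·X + 2·Y = [6, 3.7639-0.4490i, 8.2361+4.9797i, 8.2361-4.9797i, 3.7639+0.4490i]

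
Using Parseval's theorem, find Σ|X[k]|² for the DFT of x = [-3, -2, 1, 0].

Parseval: Σ|x[n]|² = (1/N)Σ|X[k]|², so Σ|X[k]|² = N·Σ|x[n]|² = 4·14.0000

Σ|X[k]|² = N·Σ|x[n]|² = 4·14.0000 = 56.0000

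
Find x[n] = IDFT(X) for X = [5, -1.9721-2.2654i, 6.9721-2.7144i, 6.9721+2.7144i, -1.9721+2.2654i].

x[n] = (1/5) Σ(k=0 to 4) X[k] · e^(2πikn/5)

Computing each x[n]:
x[0] = 3
x[1] = 0
x[2] = 2
x[3] = 3
x[4] = -3

x = [3, 0, 2, 3, -3]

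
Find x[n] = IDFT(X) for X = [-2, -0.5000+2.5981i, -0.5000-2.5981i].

x[n] = (1/3) Σ(k=0 to 2) X[k] · e^(2πikn/3)

Computing each x[n]:
x[0] = -1
x[1] = -2
x[2] = 1

x = [-1, -2, 1]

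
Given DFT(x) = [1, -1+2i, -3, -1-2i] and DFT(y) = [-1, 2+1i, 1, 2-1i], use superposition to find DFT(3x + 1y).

By linearity: DFT(3x + 1y) = 3·DFT(x) + 1·DFT(y)
= 3·[1, -1+2i, -3, -1-2i] + 1·[-1, 2+1i, 1, 2-1i]

Computing element-wise:
Z[0] = 3·(1) + 1·(-1) = 2
Z[1] = 3·(-1+2i) + 1·(2+1i) = -1+7i
Z[2] = 3·(-3) + 1·(1) = -8
Z[3] = 3·(-1-2i) + 1·(2-1i) = -1-7i

DFT(3x + 1y) = 3·X + 1·Y = [2, -1+7i, -8, -1-7i]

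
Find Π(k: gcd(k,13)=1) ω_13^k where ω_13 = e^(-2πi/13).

The primitive 13th roots of unity are ω_13^k for k coprime to 13: k ∈ {1, 2, 3, 4, 5, 6, 7, 8, 9, 10, 11, 12}
Their product equals the constant term of the cyclotomic polynomial Φ_13(x) up to sign.
For n ≥ 3, the product of all primitive nth roots of unity is 1. (For n=1 it is 1; for n=2 it is -1.)

1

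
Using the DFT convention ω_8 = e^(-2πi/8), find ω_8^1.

ω_8^1 = e^(-2πi·1/8)
= cos(-2π·1/8) + i·sin(-2π·1/8)
= cos(-2π/8) + i·sin(-2π/8)

ω_8^1 = cos(-2π/8) + i·sin(-2π/8) = 0.7071-0.7071i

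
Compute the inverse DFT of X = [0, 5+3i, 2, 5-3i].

x[n] = (1/4) Σ(k=0 to 3) X[k] · e^(2πikn/4)

Computing each x[n]:
x[0] = 3
x[1] = -2
x[2] = -2
x[3] = 1

x = [3, -2, -2, 1]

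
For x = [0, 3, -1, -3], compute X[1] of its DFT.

X[1] = Σ(n=0 to 3) x[n] · ω_4^(1n) where ω_4 = e^(-2πi/4)
= (0)·ω_4^0 + (3)·ω_4^1 + (-1)·ω_4^2 + (-3)·ω_4^3

X[1] = 1-6i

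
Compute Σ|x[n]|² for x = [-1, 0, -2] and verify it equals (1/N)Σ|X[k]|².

Time domain:
Σ|x[n]|² = |-1|² + |0|² + |-2|² = 5.0000

Frequency domain:
(1/3)Σ|X[k]|² = (1/3)(|-3|² + |-1.7321i|² + |1.7321i|²) = (1/3)·15.0000 = 5.0000

Both sides agree, confirming Parseval's theorem.

Σ|x[n]|² = (1/N)Σ|X[k]|² = 5.0000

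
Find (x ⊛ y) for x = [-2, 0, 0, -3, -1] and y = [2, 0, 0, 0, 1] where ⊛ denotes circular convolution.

(x ⊛ y)[n] = Σ(m=0 to 4) x[m] · y[(n-m) mod 5]

Computing each output sample:
(x ⊛ y)[0] = -4
(x ⊛ y)[1] = 0
(x ⊛ y)[2] = -3
(x ⊛ y)[3] = -7
(x ⊛ y)[4] = -4

x ⊛ y = [-4, 0, -3, -7, -4]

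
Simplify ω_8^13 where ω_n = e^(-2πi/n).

Since ω_8^8 = 1, powers reduce modulo 8.
13 mod 8 = 5
So ω_8^13 = ω_8^5 = e^(-2πi·5/8)

ω_8^13 = ω_8^5 = -0.7071+0.7071i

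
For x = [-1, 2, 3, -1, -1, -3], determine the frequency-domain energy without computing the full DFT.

Parseval: Σ|x[n]|² = (1/N)Σ|X[k]|², so Σ|X[k]|² = N·Σ|x[n]|² = 6·25.0000

Σ|X[k]|² = N·Σ|x[n]|² = 6·25.0000 = 150.0000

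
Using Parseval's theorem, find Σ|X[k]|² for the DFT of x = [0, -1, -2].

Parseval: Σ|x[n]|² = (1/N)Σ|X[k]|², so Σ|X[k]|² = N·Σ|x[n]|² = 3·5.0000

Σ|X[k]|² = N·Σ|x[n]|² = 3·5.0000 = 15.0000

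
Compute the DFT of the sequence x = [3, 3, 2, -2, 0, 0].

X[k] = Σ(n=0 to 5) x[n] · ω_6^(nk)
where ω_6 = e^(-2πi/6)

Computing each X[k]:
X[0] = 6
X[1] = 5.5000-4.3301i
X[2] = -1.5000-0.8660i
X[3] = 4
X[4] = -1.5000+0.8660i
X[5] = 5.5000+4.3301i

X = [6, 5.5000-4.3301i, -1.5000-0.8660i, 4, -1.5000+0.8660i, 5.5000+4.3301i]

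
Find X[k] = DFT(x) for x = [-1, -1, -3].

X[k] = Σ(n=0 to 2) x[n] · ω_3^(nk)
where ω_3 = e^(-2πi/3)

Computing each X[k]:
X[0] = -5
X[1] = 1.0000-1.7321i
X[2] = 1.0000+1.7321i

X = [-5, 1.0000-1.7321i, 1.0000+1.7321i]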